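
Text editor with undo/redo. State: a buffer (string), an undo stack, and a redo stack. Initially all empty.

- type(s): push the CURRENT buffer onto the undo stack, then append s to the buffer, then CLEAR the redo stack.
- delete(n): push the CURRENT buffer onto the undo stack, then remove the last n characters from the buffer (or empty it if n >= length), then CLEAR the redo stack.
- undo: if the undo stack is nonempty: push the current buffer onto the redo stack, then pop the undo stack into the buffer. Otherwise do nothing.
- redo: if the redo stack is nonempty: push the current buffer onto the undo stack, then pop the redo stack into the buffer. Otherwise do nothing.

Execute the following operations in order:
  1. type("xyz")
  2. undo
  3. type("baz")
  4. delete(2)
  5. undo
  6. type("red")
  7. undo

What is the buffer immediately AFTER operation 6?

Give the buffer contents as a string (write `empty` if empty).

After op 1 (type): buf='xyz' undo_depth=1 redo_depth=0
After op 2 (undo): buf='(empty)' undo_depth=0 redo_depth=1
After op 3 (type): buf='baz' undo_depth=1 redo_depth=0
After op 4 (delete): buf='b' undo_depth=2 redo_depth=0
After op 5 (undo): buf='baz' undo_depth=1 redo_depth=1
After op 6 (type): buf='bazred' undo_depth=2 redo_depth=0

Answer: bazred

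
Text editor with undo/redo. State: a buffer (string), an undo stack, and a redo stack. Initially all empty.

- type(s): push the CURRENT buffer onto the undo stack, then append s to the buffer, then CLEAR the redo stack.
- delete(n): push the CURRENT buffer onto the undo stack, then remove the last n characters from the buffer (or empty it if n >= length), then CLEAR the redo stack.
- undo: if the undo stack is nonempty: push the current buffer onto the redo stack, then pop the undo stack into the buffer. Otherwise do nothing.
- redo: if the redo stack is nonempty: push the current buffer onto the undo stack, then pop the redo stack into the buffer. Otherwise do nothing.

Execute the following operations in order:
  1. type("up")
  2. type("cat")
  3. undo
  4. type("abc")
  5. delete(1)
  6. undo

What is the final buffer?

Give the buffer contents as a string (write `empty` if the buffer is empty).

After op 1 (type): buf='up' undo_depth=1 redo_depth=0
After op 2 (type): buf='upcat' undo_depth=2 redo_depth=0
After op 3 (undo): buf='up' undo_depth=1 redo_depth=1
After op 4 (type): buf='upabc' undo_depth=2 redo_depth=0
After op 5 (delete): buf='upab' undo_depth=3 redo_depth=0
After op 6 (undo): buf='upabc' undo_depth=2 redo_depth=1

Answer: upabc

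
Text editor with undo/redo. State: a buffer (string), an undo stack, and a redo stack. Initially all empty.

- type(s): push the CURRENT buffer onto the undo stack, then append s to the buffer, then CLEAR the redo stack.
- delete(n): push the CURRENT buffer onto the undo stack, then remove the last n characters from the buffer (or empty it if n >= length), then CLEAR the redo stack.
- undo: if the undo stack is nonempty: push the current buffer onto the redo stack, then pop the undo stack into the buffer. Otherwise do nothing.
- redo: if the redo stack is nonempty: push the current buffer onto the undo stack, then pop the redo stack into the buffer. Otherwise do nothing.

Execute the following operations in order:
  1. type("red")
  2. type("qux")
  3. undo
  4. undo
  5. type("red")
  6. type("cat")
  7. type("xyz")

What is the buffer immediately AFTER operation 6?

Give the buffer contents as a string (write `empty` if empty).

After op 1 (type): buf='red' undo_depth=1 redo_depth=0
After op 2 (type): buf='redqux' undo_depth=2 redo_depth=0
After op 3 (undo): buf='red' undo_depth=1 redo_depth=1
After op 4 (undo): buf='(empty)' undo_depth=0 redo_depth=2
After op 5 (type): buf='red' undo_depth=1 redo_depth=0
After op 6 (type): buf='redcat' undo_depth=2 redo_depth=0

Answer: redcat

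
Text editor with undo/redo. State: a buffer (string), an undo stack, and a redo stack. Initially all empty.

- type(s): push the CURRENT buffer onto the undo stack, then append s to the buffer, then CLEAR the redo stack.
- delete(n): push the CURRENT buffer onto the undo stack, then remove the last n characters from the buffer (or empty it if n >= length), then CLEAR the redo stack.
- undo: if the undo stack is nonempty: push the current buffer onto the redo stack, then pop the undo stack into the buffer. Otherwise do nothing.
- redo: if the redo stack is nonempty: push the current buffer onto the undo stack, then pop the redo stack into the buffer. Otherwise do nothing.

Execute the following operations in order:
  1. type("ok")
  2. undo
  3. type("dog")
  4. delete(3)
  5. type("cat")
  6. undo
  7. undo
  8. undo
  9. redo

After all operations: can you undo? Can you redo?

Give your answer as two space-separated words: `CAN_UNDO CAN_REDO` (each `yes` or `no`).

After op 1 (type): buf='ok' undo_depth=1 redo_depth=0
After op 2 (undo): buf='(empty)' undo_depth=0 redo_depth=1
After op 3 (type): buf='dog' undo_depth=1 redo_depth=0
After op 4 (delete): buf='(empty)' undo_depth=2 redo_depth=0
After op 5 (type): buf='cat' undo_depth=3 redo_depth=0
After op 6 (undo): buf='(empty)' undo_depth=2 redo_depth=1
After op 7 (undo): buf='dog' undo_depth=1 redo_depth=2
After op 8 (undo): buf='(empty)' undo_depth=0 redo_depth=3
After op 9 (redo): buf='dog' undo_depth=1 redo_depth=2

Answer: yes yes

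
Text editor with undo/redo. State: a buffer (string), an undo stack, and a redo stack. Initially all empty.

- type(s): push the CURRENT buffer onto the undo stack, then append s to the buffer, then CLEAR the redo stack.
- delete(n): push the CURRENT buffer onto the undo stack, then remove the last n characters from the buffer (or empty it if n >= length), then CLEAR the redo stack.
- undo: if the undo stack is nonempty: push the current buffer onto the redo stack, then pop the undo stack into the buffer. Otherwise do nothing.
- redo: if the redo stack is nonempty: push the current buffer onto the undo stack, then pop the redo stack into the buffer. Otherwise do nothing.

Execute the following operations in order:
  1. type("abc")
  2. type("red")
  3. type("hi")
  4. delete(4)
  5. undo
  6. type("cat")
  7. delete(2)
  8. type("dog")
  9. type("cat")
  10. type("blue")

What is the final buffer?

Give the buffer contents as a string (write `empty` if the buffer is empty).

Answer: abcredhicdogcatblue

Derivation:
After op 1 (type): buf='abc' undo_depth=1 redo_depth=0
After op 2 (type): buf='abcred' undo_depth=2 redo_depth=0
After op 3 (type): buf='abcredhi' undo_depth=3 redo_depth=0
After op 4 (delete): buf='abcr' undo_depth=4 redo_depth=0
After op 5 (undo): buf='abcredhi' undo_depth=3 redo_depth=1
After op 6 (type): buf='abcredhicat' undo_depth=4 redo_depth=0
After op 7 (delete): buf='abcredhic' undo_depth=5 redo_depth=0
After op 8 (type): buf='abcredhicdog' undo_depth=6 redo_depth=0
After op 9 (type): buf='abcredhicdogcat' undo_depth=7 redo_depth=0
After op 10 (type): buf='abcredhicdogcatblue' undo_depth=8 redo_depth=0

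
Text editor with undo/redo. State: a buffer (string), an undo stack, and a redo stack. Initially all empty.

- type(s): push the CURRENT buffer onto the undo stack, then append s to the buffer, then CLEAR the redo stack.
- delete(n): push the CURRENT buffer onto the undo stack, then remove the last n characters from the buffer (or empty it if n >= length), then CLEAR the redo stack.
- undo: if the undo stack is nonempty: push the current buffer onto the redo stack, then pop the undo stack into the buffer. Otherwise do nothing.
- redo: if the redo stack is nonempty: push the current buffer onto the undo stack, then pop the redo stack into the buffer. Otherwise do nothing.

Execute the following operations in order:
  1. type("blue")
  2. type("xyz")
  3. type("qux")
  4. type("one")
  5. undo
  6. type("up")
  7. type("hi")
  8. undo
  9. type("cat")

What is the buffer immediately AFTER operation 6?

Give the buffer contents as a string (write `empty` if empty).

Answer: bluexyzquxup

Derivation:
After op 1 (type): buf='blue' undo_depth=1 redo_depth=0
After op 2 (type): buf='bluexyz' undo_depth=2 redo_depth=0
After op 3 (type): buf='bluexyzqux' undo_depth=3 redo_depth=0
After op 4 (type): buf='bluexyzquxone' undo_depth=4 redo_depth=0
After op 5 (undo): buf='bluexyzqux' undo_depth=3 redo_depth=1
After op 6 (type): buf='bluexyzquxup' undo_depth=4 redo_depth=0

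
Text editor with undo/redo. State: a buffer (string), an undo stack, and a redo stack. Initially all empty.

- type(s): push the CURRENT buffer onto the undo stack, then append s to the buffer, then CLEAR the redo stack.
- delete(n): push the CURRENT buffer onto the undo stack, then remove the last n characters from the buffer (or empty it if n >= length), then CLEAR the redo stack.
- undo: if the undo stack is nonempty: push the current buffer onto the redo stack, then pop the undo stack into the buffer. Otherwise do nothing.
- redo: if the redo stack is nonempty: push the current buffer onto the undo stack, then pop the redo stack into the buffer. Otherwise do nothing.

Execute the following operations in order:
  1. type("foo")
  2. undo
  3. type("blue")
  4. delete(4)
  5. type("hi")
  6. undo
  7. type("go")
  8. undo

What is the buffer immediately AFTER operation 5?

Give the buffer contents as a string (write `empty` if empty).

Answer: hi

Derivation:
After op 1 (type): buf='foo' undo_depth=1 redo_depth=0
After op 2 (undo): buf='(empty)' undo_depth=0 redo_depth=1
After op 3 (type): buf='blue' undo_depth=1 redo_depth=0
After op 4 (delete): buf='(empty)' undo_depth=2 redo_depth=0
After op 5 (type): buf='hi' undo_depth=3 redo_depth=0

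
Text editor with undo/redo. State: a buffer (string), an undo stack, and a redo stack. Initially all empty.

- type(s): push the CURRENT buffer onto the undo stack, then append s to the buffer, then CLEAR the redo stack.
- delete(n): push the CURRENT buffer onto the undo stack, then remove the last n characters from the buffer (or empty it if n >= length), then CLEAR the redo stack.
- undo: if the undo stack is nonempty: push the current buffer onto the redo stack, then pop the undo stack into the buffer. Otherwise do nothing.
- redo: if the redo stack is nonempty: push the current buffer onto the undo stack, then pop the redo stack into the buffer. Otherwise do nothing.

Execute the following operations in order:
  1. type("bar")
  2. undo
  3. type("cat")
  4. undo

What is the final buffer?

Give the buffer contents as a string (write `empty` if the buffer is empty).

Answer: empty

Derivation:
After op 1 (type): buf='bar' undo_depth=1 redo_depth=0
After op 2 (undo): buf='(empty)' undo_depth=0 redo_depth=1
After op 3 (type): buf='cat' undo_depth=1 redo_depth=0
After op 4 (undo): buf='(empty)' undo_depth=0 redo_depth=1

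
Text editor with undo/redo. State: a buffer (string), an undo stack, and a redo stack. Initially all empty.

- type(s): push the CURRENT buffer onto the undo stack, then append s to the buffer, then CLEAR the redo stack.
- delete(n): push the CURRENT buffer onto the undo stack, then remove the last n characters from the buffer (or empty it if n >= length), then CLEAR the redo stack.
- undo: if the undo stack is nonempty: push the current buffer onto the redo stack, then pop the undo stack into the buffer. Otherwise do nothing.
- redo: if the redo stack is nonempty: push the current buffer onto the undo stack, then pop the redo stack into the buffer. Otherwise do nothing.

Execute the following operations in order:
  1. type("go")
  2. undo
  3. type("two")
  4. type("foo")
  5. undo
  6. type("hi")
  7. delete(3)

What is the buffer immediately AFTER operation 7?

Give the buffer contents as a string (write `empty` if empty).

Answer: tw

Derivation:
After op 1 (type): buf='go' undo_depth=1 redo_depth=0
After op 2 (undo): buf='(empty)' undo_depth=0 redo_depth=1
After op 3 (type): buf='two' undo_depth=1 redo_depth=0
After op 4 (type): buf='twofoo' undo_depth=2 redo_depth=0
After op 5 (undo): buf='two' undo_depth=1 redo_depth=1
After op 6 (type): buf='twohi' undo_depth=2 redo_depth=0
After op 7 (delete): buf='tw' undo_depth=3 redo_depth=0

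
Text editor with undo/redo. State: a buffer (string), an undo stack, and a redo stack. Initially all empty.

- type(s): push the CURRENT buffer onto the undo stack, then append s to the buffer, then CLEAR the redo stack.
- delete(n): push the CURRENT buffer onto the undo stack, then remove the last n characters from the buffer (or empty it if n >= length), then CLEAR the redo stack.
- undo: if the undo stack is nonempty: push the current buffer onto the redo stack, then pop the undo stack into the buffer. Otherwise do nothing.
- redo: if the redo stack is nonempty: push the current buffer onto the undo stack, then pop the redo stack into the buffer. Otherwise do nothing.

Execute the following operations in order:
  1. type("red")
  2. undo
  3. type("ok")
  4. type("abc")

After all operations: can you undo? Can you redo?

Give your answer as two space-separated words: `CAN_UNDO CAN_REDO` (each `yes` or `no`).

After op 1 (type): buf='red' undo_depth=1 redo_depth=0
After op 2 (undo): buf='(empty)' undo_depth=0 redo_depth=1
After op 3 (type): buf='ok' undo_depth=1 redo_depth=0
After op 4 (type): buf='okabc' undo_depth=2 redo_depth=0

Answer: yes no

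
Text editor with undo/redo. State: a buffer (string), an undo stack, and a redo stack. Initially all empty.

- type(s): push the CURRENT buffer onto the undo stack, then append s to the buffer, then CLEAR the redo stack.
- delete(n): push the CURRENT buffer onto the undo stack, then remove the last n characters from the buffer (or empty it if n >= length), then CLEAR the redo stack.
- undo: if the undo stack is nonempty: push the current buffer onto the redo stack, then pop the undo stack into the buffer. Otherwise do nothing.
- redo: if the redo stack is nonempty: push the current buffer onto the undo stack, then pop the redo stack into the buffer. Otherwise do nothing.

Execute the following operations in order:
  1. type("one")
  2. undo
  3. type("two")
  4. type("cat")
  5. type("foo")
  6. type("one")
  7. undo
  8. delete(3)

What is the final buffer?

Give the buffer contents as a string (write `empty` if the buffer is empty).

Answer: twocat

Derivation:
After op 1 (type): buf='one' undo_depth=1 redo_depth=0
After op 2 (undo): buf='(empty)' undo_depth=0 redo_depth=1
After op 3 (type): buf='two' undo_depth=1 redo_depth=0
After op 4 (type): buf='twocat' undo_depth=2 redo_depth=0
After op 5 (type): buf='twocatfoo' undo_depth=3 redo_depth=0
After op 6 (type): buf='twocatfooone' undo_depth=4 redo_depth=0
After op 7 (undo): buf='twocatfoo' undo_depth=3 redo_depth=1
After op 8 (delete): buf='twocat' undo_depth=4 redo_depth=0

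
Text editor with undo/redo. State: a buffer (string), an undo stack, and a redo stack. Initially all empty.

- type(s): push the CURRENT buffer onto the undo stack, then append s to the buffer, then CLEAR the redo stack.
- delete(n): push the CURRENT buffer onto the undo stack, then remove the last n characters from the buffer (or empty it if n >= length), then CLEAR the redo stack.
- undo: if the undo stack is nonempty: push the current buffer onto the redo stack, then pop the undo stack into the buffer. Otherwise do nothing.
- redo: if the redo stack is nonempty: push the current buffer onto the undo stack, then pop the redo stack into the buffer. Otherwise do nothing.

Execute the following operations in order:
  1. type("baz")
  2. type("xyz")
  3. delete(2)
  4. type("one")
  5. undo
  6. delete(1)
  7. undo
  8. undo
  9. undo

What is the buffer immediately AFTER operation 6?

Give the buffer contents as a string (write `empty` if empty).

Answer: baz

Derivation:
After op 1 (type): buf='baz' undo_depth=1 redo_depth=0
After op 2 (type): buf='bazxyz' undo_depth=2 redo_depth=0
After op 3 (delete): buf='bazx' undo_depth=3 redo_depth=0
After op 4 (type): buf='bazxone' undo_depth=4 redo_depth=0
After op 5 (undo): buf='bazx' undo_depth=3 redo_depth=1
After op 6 (delete): buf='baz' undo_depth=4 redo_depth=0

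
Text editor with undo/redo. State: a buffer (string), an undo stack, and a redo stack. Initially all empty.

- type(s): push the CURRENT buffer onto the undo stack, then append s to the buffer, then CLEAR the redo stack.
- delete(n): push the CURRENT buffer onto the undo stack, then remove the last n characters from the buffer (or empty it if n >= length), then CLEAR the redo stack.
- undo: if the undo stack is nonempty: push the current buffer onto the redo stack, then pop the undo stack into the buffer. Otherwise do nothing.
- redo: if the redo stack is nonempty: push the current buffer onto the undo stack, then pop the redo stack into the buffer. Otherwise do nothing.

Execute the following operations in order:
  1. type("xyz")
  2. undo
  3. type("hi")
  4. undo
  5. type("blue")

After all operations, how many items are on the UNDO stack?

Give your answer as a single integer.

Answer: 1

Derivation:
After op 1 (type): buf='xyz' undo_depth=1 redo_depth=0
After op 2 (undo): buf='(empty)' undo_depth=0 redo_depth=1
After op 3 (type): buf='hi' undo_depth=1 redo_depth=0
After op 4 (undo): buf='(empty)' undo_depth=0 redo_depth=1
After op 5 (type): buf='blue' undo_depth=1 redo_depth=0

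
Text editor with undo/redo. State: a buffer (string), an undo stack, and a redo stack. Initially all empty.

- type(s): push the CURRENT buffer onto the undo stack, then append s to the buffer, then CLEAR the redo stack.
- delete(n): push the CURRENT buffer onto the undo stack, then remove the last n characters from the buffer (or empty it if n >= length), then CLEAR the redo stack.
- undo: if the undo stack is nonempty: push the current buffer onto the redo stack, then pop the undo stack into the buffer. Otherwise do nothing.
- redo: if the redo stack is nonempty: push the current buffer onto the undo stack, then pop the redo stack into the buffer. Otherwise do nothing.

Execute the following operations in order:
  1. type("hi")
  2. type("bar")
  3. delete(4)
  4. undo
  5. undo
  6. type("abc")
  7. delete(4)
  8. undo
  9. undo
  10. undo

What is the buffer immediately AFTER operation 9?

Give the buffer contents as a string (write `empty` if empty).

After op 1 (type): buf='hi' undo_depth=1 redo_depth=0
After op 2 (type): buf='hibar' undo_depth=2 redo_depth=0
After op 3 (delete): buf='h' undo_depth=3 redo_depth=0
After op 4 (undo): buf='hibar' undo_depth=2 redo_depth=1
After op 5 (undo): buf='hi' undo_depth=1 redo_depth=2
After op 6 (type): buf='hiabc' undo_depth=2 redo_depth=0
After op 7 (delete): buf='h' undo_depth=3 redo_depth=0
After op 8 (undo): buf='hiabc' undo_depth=2 redo_depth=1
After op 9 (undo): buf='hi' undo_depth=1 redo_depth=2

Answer: hi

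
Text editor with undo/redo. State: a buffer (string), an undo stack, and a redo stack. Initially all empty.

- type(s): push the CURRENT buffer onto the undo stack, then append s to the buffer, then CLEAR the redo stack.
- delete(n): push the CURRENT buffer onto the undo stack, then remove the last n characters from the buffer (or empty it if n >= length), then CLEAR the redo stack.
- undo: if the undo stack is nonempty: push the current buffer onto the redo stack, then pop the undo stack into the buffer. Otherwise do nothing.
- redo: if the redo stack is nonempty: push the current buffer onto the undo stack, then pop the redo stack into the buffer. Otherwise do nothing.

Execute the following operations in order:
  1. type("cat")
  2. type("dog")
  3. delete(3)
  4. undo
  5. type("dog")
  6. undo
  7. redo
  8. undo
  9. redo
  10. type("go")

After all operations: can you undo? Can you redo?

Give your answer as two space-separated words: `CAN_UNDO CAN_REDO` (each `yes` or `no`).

Answer: yes no

Derivation:
After op 1 (type): buf='cat' undo_depth=1 redo_depth=0
After op 2 (type): buf='catdog' undo_depth=2 redo_depth=0
After op 3 (delete): buf='cat' undo_depth=3 redo_depth=0
After op 4 (undo): buf='catdog' undo_depth=2 redo_depth=1
After op 5 (type): buf='catdogdog' undo_depth=3 redo_depth=0
After op 6 (undo): buf='catdog' undo_depth=2 redo_depth=1
After op 7 (redo): buf='catdogdog' undo_depth=3 redo_depth=0
After op 8 (undo): buf='catdog' undo_depth=2 redo_depth=1
After op 9 (redo): buf='catdogdog' undo_depth=3 redo_depth=0
After op 10 (type): buf='catdogdoggo' undo_depth=4 redo_depth=0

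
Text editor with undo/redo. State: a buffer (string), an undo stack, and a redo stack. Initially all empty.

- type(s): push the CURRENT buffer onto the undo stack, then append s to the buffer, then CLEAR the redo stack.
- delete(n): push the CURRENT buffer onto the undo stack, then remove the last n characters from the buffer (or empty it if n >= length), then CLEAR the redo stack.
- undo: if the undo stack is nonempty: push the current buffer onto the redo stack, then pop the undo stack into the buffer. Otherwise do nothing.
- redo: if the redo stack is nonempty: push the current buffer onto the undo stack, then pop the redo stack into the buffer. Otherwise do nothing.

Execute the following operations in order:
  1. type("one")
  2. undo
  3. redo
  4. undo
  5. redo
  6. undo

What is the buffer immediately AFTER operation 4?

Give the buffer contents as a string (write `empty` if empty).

Answer: empty

Derivation:
After op 1 (type): buf='one' undo_depth=1 redo_depth=0
After op 2 (undo): buf='(empty)' undo_depth=0 redo_depth=1
After op 3 (redo): buf='one' undo_depth=1 redo_depth=0
After op 4 (undo): buf='(empty)' undo_depth=0 redo_depth=1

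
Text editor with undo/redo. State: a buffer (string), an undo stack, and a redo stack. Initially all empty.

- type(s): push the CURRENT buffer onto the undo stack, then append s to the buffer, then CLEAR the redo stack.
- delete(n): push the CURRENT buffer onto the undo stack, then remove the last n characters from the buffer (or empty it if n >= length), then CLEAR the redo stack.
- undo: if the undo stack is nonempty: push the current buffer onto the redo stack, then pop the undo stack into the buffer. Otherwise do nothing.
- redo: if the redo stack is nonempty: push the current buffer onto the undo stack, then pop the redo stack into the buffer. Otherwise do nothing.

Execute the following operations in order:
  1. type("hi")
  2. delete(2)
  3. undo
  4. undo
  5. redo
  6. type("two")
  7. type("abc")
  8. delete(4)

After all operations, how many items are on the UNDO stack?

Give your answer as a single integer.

After op 1 (type): buf='hi' undo_depth=1 redo_depth=0
After op 2 (delete): buf='(empty)' undo_depth=2 redo_depth=0
After op 3 (undo): buf='hi' undo_depth=1 redo_depth=1
After op 4 (undo): buf='(empty)' undo_depth=0 redo_depth=2
After op 5 (redo): buf='hi' undo_depth=1 redo_depth=1
After op 6 (type): buf='hitwo' undo_depth=2 redo_depth=0
After op 7 (type): buf='hitwoabc' undo_depth=3 redo_depth=0
After op 8 (delete): buf='hitw' undo_depth=4 redo_depth=0

Answer: 4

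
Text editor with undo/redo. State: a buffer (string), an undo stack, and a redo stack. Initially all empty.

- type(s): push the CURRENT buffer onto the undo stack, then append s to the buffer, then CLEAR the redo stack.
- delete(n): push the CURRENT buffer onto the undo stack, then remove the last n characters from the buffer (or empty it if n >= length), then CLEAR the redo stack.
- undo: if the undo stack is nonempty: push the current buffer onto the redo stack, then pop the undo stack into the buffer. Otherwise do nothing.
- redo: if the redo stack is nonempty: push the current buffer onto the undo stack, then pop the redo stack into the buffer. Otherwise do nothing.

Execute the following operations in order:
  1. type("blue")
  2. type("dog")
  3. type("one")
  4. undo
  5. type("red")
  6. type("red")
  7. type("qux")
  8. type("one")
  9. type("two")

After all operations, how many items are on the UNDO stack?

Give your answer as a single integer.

Answer: 7

Derivation:
After op 1 (type): buf='blue' undo_depth=1 redo_depth=0
After op 2 (type): buf='bluedog' undo_depth=2 redo_depth=0
After op 3 (type): buf='bluedogone' undo_depth=3 redo_depth=0
After op 4 (undo): buf='bluedog' undo_depth=2 redo_depth=1
After op 5 (type): buf='bluedogred' undo_depth=3 redo_depth=0
After op 6 (type): buf='bluedogredred' undo_depth=4 redo_depth=0
After op 7 (type): buf='bluedogredredqux' undo_depth=5 redo_depth=0
After op 8 (type): buf='bluedogredredquxone' undo_depth=6 redo_depth=0
After op 9 (type): buf='bluedogredredquxonetwo' undo_depth=7 redo_depth=0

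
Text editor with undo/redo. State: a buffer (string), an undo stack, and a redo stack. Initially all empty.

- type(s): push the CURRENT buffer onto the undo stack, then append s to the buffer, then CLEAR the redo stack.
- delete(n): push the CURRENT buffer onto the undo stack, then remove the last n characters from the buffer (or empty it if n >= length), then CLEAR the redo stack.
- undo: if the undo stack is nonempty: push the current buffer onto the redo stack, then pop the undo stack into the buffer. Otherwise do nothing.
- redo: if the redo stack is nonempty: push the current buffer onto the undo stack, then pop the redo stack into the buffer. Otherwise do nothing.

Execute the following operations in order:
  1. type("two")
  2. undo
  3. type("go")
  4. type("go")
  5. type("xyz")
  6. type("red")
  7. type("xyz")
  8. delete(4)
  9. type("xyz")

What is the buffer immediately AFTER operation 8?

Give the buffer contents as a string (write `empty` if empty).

Answer: gogoxyzre

Derivation:
After op 1 (type): buf='two' undo_depth=1 redo_depth=0
After op 2 (undo): buf='(empty)' undo_depth=0 redo_depth=1
After op 3 (type): buf='go' undo_depth=1 redo_depth=0
After op 4 (type): buf='gogo' undo_depth=2 redo_depth=0
After op 5 (type): buf='gogoxyz' undo_depth=3 redo_depth=0
After op 6 (type): buf='gogoxyzred' undo_depth=4 redo_depth=0
After op 7 (type): buf='gogoxyzredxyz' undo_depth=5 redo_depth=0
After op 8 (delete): buf='gogoxyzre' undo_depth=6 redo_depth=0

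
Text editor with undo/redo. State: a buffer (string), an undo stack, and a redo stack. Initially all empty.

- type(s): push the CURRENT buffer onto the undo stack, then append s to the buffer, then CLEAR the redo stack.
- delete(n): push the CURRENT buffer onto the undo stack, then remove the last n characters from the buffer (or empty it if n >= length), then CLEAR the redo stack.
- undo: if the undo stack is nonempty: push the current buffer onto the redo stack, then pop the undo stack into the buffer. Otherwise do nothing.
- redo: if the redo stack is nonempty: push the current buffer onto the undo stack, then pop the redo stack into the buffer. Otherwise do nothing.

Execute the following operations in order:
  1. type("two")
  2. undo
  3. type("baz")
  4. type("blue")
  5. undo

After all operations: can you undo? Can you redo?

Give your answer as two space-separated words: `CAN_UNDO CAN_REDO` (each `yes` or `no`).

Answer: yes yes

Derivation:
After op 1 (type): buf='two' undo_depth=1 redo_depth=0
After op 2 (undo): buf='(empty)' undo_depth=0 redo_depth=1
After op 3 (type): buf='baz' undo_depth=1 redo_depth=0
After op 4 (type): buf='bazblue' undo_depth=2 redo_depth=0
After op 5 (undo): buf='baz' undo_depth=1 redo_depth=1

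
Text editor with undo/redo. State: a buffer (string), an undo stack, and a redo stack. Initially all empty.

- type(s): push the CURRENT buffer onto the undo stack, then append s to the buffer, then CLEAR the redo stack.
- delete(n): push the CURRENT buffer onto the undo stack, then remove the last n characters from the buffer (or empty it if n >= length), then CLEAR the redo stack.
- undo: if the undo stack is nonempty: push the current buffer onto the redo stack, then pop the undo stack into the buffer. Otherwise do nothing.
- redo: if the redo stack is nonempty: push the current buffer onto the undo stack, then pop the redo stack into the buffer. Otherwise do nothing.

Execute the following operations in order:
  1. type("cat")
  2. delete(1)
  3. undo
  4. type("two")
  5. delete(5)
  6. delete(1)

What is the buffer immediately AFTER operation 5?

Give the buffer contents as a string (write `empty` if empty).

Answer: c

Derivation:
After op 1 (type): buf='cat' undo_depth=1 redo_depth=0
After op 2 (delete): buf='ca' undo_depth=2 redo_depth=0
After op 3 (undo): buf='cat' undo_depth=1 redo_depth=1
After op 4 (type): buf='cattwo' undo_depth=2 redo_depth=0
After op 5 (delete): buf='c' undo_depth=3 redo_depth=0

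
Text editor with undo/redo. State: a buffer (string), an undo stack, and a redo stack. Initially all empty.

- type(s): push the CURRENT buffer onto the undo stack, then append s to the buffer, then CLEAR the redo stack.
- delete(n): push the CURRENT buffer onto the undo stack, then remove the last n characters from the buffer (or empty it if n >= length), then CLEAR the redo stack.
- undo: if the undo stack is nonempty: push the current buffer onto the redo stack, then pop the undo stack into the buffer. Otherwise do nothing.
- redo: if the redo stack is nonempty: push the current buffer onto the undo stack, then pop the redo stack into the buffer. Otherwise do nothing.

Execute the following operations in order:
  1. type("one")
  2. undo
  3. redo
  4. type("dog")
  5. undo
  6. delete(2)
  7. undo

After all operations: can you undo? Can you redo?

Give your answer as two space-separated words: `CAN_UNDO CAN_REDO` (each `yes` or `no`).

Answer: yes yes

Derivation:
After op 1 (type): buf='one' undo_depth=1 redo_depth=0
After op 2 (undo): buf='(empty)' undo_depth=0 redo_depth=1
After op 3 (redo): buf='one' undo_depth=1 redo_depth=0
After op 4 (type): buf='onedog' undo_depth=2 redo_depth=0
After op 5 (undo): buf='one' undo_depth=1 redo_depth=1
After op 6 (delete): buf='o' undo_depth=2 redo_depth=0
After op 7 (undo): buf='one' undo_depth=1 redo_depth=1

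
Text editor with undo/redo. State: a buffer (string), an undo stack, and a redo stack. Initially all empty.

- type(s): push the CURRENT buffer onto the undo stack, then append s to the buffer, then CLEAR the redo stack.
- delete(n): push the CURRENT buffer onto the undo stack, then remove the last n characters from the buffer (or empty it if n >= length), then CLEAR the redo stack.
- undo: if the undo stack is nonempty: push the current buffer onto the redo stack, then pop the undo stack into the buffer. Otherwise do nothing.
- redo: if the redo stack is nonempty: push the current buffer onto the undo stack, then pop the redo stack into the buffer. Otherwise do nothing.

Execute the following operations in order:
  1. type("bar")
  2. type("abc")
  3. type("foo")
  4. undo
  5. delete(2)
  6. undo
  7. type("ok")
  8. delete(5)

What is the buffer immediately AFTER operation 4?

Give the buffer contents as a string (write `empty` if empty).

After op 1 (type): buf='bar' undo_depth=1 redo_depth=0
After op 2 (type): buf='barabc' undo_depth=2 redo_depth=0
After op 3 (type): buf='barabcfoo' undo_depth=3 redo_depth=0
After op 4 (undo): buf='barabc' undo_depth=2 redo_depth=1

Answer: barabc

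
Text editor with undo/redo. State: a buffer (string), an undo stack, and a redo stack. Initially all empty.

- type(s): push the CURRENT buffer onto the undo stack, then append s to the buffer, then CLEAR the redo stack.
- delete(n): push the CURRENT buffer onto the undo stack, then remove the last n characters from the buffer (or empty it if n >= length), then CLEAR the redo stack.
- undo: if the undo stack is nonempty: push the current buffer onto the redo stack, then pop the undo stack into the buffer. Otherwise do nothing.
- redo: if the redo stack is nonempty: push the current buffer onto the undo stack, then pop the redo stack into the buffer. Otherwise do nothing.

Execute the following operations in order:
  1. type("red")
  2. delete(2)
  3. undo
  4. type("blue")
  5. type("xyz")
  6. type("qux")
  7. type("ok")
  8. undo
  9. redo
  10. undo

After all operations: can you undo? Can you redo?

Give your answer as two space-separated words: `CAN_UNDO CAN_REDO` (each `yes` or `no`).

After op 1 (type): buf='red' undo_depth=1 redo_depth=0
After op 2 (delete): buf='r' undo_depth=2 redo_depth=0
After op 3 (undo): buf='red' undo_depth=1 redo_depth=1
After op 4 (type): buf='redblue' undo_depth=2 redo_depth=0
After op 5 (type): buf='redbluexyz' undo_depth=3 redo_depth=0
After op 6 (type): buf='redbluexyzqux' undo_depth=4 redo_depth=0
After op 7 (type): buf='redbluexyzquxok' undo_depth=5 redo_depth=0
After op 8 (undo): buf='redbluexyzqux' undo_depth=4 redo_depth=1
After op 9 (redo): buf='redbluexyzquxok' undo_depth=5 redo_depth=0
After op 10 (undo): buf='redbluexyzqux' undo_depth=4 redo_depth=1

Answer: yes yes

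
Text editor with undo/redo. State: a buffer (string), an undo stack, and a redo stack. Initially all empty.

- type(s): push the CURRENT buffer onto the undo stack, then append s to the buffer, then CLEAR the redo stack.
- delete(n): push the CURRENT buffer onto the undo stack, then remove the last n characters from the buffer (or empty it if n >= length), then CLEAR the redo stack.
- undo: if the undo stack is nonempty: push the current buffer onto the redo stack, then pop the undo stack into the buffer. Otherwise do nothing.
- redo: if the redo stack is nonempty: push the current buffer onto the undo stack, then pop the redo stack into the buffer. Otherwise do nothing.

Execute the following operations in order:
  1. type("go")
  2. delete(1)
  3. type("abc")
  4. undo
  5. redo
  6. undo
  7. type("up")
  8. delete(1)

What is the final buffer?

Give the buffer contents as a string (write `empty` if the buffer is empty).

Answer: gu

Derivation:
After op 1 (type): buf='go' undo_depth=1 redo_depth=0
After op 2 (delete): buf='g' undo_depth=2 redo_depth=0
After op 3 (type): buf='gabc' undo_depth=3 redo_depth=0
After op 4 (undo): buf='g' undo_depth=2 redo_depth=1
After op 5 (redo): buf='gabc' undo_depth=3 redo_depth=0
After op 6 (undo): buf='g' undo_depth=2 redo_depth=1
After op 7 (type): buf='gup' undo_depth=3 redo_depth=0
After op 8 (delete): buf='gu' undo_depth=4 redo_depth=0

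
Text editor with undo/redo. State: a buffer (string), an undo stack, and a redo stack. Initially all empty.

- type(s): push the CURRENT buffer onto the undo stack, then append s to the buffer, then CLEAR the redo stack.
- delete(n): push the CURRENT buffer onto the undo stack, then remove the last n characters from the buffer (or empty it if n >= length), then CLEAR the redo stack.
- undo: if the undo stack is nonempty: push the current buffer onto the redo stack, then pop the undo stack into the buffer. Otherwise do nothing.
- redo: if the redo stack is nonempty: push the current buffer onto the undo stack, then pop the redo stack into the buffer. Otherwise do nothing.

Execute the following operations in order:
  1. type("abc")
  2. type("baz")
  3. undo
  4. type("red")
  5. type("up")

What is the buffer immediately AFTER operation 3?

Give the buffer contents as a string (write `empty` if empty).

After op 1 (type): buf='abc' undo_depth=1 redo_depth=0
After op 2 (type): buf='abcbaz' undo_depth=2 redo_depth=0
After op 3 (undo): buf='abc' undo_depth=1 redo_depth=1

Answer: abc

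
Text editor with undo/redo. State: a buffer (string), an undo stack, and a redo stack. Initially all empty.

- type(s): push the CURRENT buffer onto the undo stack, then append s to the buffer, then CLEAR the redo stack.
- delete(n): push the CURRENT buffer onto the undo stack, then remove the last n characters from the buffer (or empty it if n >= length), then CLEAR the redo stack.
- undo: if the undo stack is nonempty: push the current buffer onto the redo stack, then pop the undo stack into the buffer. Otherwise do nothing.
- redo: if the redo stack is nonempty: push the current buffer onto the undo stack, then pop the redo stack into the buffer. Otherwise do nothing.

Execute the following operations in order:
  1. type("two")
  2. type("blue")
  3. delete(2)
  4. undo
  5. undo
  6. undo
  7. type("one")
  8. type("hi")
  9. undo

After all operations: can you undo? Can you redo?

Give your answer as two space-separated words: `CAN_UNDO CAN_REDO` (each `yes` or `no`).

After op 1 (type): buf='two' undo_depth=1 redo_depth=0
After op 2 (type): buf='twoblue' undo_depth=2 redo_depth=0
After op 3 (delete): buf='twobl' undo_depth=3 redo_depth=0
After op 4 (undo): buf='twoblue' undo_depth=2 redo_depth=1
After op 5 (undo): buf='two' undo_depth=1 redo_depth=2
After op 6 (undo): buf='(empty)' undo_depth=0 redo_depth=3
After op 7 (type): buf='one' undo_depth=1 redo_depth=0
After op 8 (type): buf='onehi' undo_depth=2 redo_depth=0
After op 9 (undo): buf='one' undo_depth=1 redo_depth=1

Answer: yes yes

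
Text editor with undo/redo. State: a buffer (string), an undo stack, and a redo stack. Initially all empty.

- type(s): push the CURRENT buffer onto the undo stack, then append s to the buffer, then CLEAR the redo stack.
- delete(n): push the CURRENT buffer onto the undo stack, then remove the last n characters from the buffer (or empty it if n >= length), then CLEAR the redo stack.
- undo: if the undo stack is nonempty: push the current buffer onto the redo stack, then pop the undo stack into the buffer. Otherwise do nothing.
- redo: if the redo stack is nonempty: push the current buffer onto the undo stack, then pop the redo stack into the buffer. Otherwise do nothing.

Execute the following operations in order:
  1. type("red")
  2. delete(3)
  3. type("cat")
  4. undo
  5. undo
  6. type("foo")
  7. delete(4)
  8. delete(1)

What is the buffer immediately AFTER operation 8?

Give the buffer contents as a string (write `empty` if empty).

Answer: r

Derivation:
After op 1 (type): buf='red' undo_depth=1 redo_depth=0
After op 2 (delete): buf='(empty)' undo_depth=2 redo_depth=0
After op 3 (type): buf='cat' undo_depth=3 redo_depth=0
After op 4 (undo): buf='(empty)' undo_depth=2 redo_depth=1
After op 5 (undo): buf='red' undo_depth=1 redo_depth=2
After op 6 (type): buf='redfoo' undo_depth=2 redo_depth=0
After op 7 (delete): buf='re' undo_depth=3 redo_depth=0
After op 8 (delete): buf='r' undo_depth=4 redo_depth=0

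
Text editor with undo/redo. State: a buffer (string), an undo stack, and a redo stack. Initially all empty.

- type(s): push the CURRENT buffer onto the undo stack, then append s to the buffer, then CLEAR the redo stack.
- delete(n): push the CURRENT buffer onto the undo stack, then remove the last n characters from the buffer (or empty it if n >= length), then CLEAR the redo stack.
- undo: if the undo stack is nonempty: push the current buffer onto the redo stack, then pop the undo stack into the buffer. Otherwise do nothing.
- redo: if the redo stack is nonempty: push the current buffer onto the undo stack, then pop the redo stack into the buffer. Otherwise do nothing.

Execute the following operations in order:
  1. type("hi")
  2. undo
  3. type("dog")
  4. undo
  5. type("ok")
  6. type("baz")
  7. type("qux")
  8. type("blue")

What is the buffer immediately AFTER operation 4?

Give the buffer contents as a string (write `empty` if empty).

After op 1 (type): buf='hi' undo_depth=1 redo_depth=0
After op 2 (undo): buf='(empty)' undo_depth=0 redo_depth=1
After op 3 (type): buf='dog' undo_depth=1 redo_depth=0
After op 4 (undo): buf='(empty)' undo_depth=0 redo_depth=1

Answer: empty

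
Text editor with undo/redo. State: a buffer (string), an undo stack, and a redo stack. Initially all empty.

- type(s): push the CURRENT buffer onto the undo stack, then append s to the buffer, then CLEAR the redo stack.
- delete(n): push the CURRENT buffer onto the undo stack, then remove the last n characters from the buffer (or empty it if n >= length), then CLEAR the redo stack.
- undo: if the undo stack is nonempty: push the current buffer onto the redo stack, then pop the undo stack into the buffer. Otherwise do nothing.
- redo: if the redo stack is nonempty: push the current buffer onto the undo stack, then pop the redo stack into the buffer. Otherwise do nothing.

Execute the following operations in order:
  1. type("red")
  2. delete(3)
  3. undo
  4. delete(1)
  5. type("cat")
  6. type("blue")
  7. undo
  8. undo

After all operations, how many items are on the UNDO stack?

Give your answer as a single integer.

After op 1 (type): buf='red' undo_depth=1 redo_depth=0
After op 2 (delete): buf='(empty)' undo_depth=2 redo_depth=0
After op 3 (undo): buf='red' undo_depth=1 redo_depth=1
After op 4 (delete): buf='re' undo_depth=2 redo_depth=0
After op 5 (type): buf='recat' undo_depth=3 redo_depth=0
After op 6 (type): buf='recatblue' undo_depth=4 redo_depth=0
After op 7 (undo): buf='recat' undo_depth=3 redo_depth=1
After op 8 (undo): buf='re' undo_depth=2 redo_depth=2

Answer: 2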